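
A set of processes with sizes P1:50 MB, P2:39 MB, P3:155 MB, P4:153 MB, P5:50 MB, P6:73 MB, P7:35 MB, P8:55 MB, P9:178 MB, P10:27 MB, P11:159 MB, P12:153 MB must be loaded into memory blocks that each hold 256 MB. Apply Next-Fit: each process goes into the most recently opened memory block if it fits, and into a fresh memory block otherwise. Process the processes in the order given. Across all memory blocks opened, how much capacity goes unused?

P1 (50 MB) → memory block 1 (remaining 206 MB)
P2 (39 MB) → memory block 1 (remaining 167 MB)
P3 (155 MB) → memory block 1 (remaining 12 MB)
P4 (153 MB) → memory block 2 (remaining 103 MB)
P5 (50 MB) → memory block 2 (remaining 53 MB)
P6 (73 MB) → memory block 3 (remaining 183 MB)
P7 (35 MB) → memory block 3 (remaining 148 MB)
P8 (55 MB) → memory block 3 (remaining 93 MB)
P9 (178 MB) → memory block 4 (remaining 78 MB)
P10 (27 MB) → memory block 4 (remaining 51 MB)
P11 (159 MB) → memory block 5 (remaining 97 MB)
P12 (153 MB) → memory block 6 (remaining 103 MB)
6 memory blocks × 256 MB = 1536 MB; used 1127 MB; unused 409 MB.

409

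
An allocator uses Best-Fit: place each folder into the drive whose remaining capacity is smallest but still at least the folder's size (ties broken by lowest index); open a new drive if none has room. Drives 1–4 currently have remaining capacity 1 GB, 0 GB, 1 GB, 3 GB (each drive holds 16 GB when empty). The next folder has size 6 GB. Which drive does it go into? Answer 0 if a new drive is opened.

0

No drive has ≥ 6 GB free, so a new drive is opened.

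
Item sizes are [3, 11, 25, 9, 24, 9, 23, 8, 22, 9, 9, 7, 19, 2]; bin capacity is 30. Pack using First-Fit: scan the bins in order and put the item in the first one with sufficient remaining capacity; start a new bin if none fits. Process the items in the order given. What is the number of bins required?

bin 1: place 3, 27 left
bin 1: place 11, 16 left
bin 2: place 25, 5 left
bin 1: place 9, 7 left
bin 3: place 24, 6 left
bin 4: place 9, 21 left
bin 5: place 23, 7 left
bin 4: place 8, 13 left
bin 6: place 22, 8 left
bin 4: place 9, 4 left
bin 7: place 9, 21 left
bin 1: place 7, 0 left
bin 7: place 19, 2 left
bin 2: place 2, 3 left
Final bins: [3,11,9,7] [25,2] [24] [9,8,9] [23] [22] [9,19].

7 bins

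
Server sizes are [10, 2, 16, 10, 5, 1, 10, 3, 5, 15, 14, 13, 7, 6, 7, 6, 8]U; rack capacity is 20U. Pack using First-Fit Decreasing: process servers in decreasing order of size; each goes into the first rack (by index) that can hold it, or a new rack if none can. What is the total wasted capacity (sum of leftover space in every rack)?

Sorted descending: 16, 15, 14, 13, 10, 10, 10, 8, 7, 7, 6, 6, 5, 5, 3, 2, 1.
16U → rack 1 (remaining 4U)
15U → rack 2 (remaining 5U)
14U → rack 3 (remaining 6U)
13U → rack 4 (remaining 7U)
10U → rack 5 (remaining 10U)
10U → rack 5 (remaining 0U)
10U → rack 6 (remaining 10U)
8U → rack 6 (remaining 2U)
7U → rack 4 (remaining 0U)
7U → rack 7 (remaining 13U)
6U → rack 3 (remaining 0U)
6U → rack 7 (remaining 7U)
5U → rack 2 (remaining 0U)
5U → rack 7 (remaining 2U)
3U → rack 1 (remaining 1U)
2U → rack 6 (remaining 0U)
1U → rack 1 (remaining 0U)
7 racks × 20U = 140U; used 138U; unused 2U.

2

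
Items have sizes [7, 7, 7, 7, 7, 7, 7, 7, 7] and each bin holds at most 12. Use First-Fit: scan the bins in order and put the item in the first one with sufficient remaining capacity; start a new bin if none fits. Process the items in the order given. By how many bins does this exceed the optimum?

First-Fit: [7] [7] [7] [7] [7] [7] [7] [7] [7] → 9 bins.
9 items exceed 6 (half the capacity), and no two of those can share a bin, so at least 9 bins are needed.
So 9 is already optimal.

0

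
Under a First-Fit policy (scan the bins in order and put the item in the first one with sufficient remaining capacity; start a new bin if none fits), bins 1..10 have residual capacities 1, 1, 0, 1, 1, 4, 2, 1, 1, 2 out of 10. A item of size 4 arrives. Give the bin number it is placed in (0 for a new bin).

Bins with room: bin 6 (4).
The first with room is bin 6.

6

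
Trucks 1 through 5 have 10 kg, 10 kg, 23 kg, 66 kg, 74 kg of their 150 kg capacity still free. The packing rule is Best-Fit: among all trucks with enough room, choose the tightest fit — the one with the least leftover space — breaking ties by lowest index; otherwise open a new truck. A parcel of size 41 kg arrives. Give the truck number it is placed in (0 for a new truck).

Trucks with room: truck 4 (66 kg), truck 5 (74 kg).
Tightest fit is truck 4 with 66 kg free.

4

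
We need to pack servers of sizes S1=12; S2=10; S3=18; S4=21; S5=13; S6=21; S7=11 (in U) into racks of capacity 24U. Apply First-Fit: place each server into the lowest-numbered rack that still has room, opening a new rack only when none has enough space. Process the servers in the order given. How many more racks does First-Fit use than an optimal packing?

0

First-Fit: [12,10] [18] [21] [13,11] [21] → 5 racks.
Total size 106U; any packing needs at least ⌈106/24⌉ = 5 racks.
So 5 is already optimal.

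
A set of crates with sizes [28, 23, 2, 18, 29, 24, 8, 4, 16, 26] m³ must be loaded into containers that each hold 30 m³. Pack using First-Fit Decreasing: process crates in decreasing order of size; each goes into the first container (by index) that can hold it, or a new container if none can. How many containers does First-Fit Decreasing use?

7 containers

Sorted descending: 29, 28, 26, 24, 23, 18, 16, 8, 4, 2.
29 m³ → container 1 (remaining 1 m³)
28 m³ → container 2 (remaining 2 m³)
26 m³ → container 3 (remaining 4 m³)
24 m³ → container 4 (remaining 6 m³)
23 m³ → container 5 (remaining 7 m³)
18 m³ → container 6 (remaining 12 m³)
16 m³ → container 7 (remaining 14 m³)
8 m³ → container 6 (remaining 4 m³)
4 m³ → container 3 (remaining 0 m³)
2 m³ → container 2 (remaining 0 m³)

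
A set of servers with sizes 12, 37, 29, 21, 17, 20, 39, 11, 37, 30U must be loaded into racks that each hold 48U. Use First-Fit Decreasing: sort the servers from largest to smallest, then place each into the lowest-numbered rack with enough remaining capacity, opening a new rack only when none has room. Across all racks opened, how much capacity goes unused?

35

Sorted descending: 39, 37, 37, 30, 29, 21, 20, 17, 12, 11.
rack 1: place 39U, 9U left
rack 2: place 37U, 11U left
rack 3: place 37U, 11U left
rack 4: place 30U, 18U left
rack 5: place 29U, 19U left
rack 6: place 21U, 27U left
rack 6: place 20U, 7U left
rack 4: place 17U, 1U left
rack 5: place 12U, 7U left
rack 2: place 11U, 0U left
6 racks × 48U = 288U; used 253U; unused 35U.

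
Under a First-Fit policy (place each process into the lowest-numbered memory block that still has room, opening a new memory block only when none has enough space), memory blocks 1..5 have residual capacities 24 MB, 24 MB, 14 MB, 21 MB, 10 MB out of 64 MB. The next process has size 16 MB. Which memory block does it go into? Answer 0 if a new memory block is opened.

Memory blocks with room: memory block 1 (24 MB), memory block 2 (24 MB), memory block 4 (21 MB).
The first with room is memory block 1.

1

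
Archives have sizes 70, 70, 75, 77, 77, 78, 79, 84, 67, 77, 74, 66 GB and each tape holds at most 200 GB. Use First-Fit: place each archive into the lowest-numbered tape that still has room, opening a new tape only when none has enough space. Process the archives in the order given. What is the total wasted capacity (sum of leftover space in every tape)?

306

Put 70 GB in tape 1; 130 GB remain.
Put 70 GB in tape 1; 60 GB remain.
Put 75 GB in tape 2; 125 GB remain.
Put 77 GB in tape 2; 48 GB remain.
Put 77 GB in tape 3; 123 GB remain.
Put 78 GB in tape 3; 45 GB remain.
Put 79 GB in tape 4; 121 GB remain.
Put 84 GB in tape 4; 37 GB remain.
Put 67 GB in tape 5; 133 GB remain.
Put 77 GB in tape 5; 56 GB remain.
Put 74 GB in tape 6; 126 GB remain.
Put 66 GB in tape 6; 60 GB remain.
6 tapes × 200 GB = 1200 GB; used 894 GB; unused 306 GB.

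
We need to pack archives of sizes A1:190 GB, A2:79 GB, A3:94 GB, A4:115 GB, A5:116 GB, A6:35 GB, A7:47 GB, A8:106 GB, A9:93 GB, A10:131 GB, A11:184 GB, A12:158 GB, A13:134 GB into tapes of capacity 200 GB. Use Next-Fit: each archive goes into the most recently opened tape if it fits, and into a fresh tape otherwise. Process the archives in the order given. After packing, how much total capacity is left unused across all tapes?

tape 1: place A1 (190 GB), 10 GB left
tape 2: place A2 (79 GB), 121 GB left
tape 2: place A3 (94 GB), 27 GB left
tape 3: place A4 (115 GB), 85 GB left
tape 4: place A5 (116 GB), 84 GB left
tape 4: place A6 (35 GB), 49 GB left
tape 4: place A7 (47 GB), 2 GB left
tape 5: place A8 (106 GB), 94 GB left
tape 5: place A9 (93 GB), 1 GB left
tape 6: place A10 (131 GB), 69 GB left
tape 7: place A11 (184 GB), 16 GB left
tape 8: place A12 (158 GB), 42 GB left
tape 9: place A13 (134 GB), 66 GB left
9 tapes × 200 GB = 1800 GB; used 1482 GB; unused 318 GB.

318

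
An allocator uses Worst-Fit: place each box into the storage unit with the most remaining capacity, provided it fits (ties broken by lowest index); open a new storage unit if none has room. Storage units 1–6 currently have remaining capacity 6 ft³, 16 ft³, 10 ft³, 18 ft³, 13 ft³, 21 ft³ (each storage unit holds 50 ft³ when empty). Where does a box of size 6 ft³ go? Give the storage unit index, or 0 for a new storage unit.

Storage units with room: storage unit 1 (6 ft³), storage unit 2 (16 ft³), storage unit 3 (10 ft³), storage unit 4 (18 ft³), storage unit 5 (13 ft³), storage unit 6 (21 ft³).
Most room is storage unit 6 with 21 ft³ free.

6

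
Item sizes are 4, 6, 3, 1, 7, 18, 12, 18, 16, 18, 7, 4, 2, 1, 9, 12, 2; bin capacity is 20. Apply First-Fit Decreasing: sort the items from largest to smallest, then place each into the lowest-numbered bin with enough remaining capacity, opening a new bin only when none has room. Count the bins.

Sorted descending: 18, 18, 18, 16, 12, 12, 9, 7, 7, 6, 4, 4, 3, 2, 2, 1, 1.
18 → bin 1 (remaining 2)
18 → bin 2 (remaining 2)
18 → bin 3 (remaining 2)
16 → bin 4 (remaining 4)
12 → bin 5 (remaining 8)
12 → bin 6 (remaining 8)
9 → bin 7 (remaining 11)
7 → bin 5 (remaining 1)
7 → bin 6 (remaining 1)
6 → bin 7 (remaining 5)
4 → bin 4 (remaining 0)
4 → bin 7 (remaining 1)
3 → bin 8 (remaining 17)
2 → bin 1 (remaining 0)
2 → bin 2 (remaining 0)
1 → bin 3 (remaining 1)
1 → bin 3 (remaining 0)
Final bins: [18,2] [18,2] [18,1,1] [16,4] [12,7] [12,7] [9,6,4] [3].

8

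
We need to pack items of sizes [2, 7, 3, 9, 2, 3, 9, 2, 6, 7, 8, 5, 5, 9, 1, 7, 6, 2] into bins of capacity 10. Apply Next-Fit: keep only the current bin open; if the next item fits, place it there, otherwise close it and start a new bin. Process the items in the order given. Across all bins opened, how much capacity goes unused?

27

Put 2 in bin 1; 8 remain.
Put 7 in bin 1; 1 remain.
Put 3 in bin 2; 7 remain.
Put 9 in bin 3; 1 remain.
Put 2 in bin 4; 8 remain.
Put 3 in bin 4; 5 remain.
Put 9 in bin 5; 1 remain.
Put 2 in bin 6; 8 remain.
Put 6 in bin 6; 2 remain.
Put 7 in bin 7; 3 remain.
Put 8 in bin 8; 2 remain.
Put 5 in bin 9; 5 remain.
Put 5 in bin 9; 0 remain.
Put 9 in bin 10; 1 remain.
Put 1 in bin 10; 0 remain.
Put 7 in bin 11; 3 remain.
Put 6 in bin 12; 4 remain.
Put 2 in bin 12; 2 remain.
12 bins × 10 = 120; used 93; unused 27.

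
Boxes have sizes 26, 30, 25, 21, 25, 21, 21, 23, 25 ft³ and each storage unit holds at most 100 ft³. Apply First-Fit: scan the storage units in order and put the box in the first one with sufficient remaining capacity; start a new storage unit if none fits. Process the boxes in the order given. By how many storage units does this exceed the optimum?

First-Fit: [26,30,25] [21,25,21,21] [23,25] → 3 storage units.
Total size 217 ft³; any packing needs at least ⌈217/100⌉ = 3 storage units.
So 3 is already optimal.

0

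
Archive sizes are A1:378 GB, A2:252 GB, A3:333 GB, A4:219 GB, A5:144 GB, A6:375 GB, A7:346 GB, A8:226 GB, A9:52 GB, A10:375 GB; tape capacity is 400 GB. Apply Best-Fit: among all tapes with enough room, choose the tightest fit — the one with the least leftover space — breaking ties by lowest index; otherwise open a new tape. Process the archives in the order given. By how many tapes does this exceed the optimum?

0

Best-Fit: [378] [252,144] [333] [219] [375] [346,52] [226] [375] → 8 tapes.
8 archives exceed 200 GB (half the capacity), and no two of those can share a tape, so at least 8 tapes are needed.
So 8 is already optimal.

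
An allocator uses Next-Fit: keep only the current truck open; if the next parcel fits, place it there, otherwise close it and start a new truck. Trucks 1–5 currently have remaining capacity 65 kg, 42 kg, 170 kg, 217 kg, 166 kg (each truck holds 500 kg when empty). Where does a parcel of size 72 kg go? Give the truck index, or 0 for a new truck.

5

Next-Fit only looks at truck 5, which has 166 kg free.
72 kg fits there.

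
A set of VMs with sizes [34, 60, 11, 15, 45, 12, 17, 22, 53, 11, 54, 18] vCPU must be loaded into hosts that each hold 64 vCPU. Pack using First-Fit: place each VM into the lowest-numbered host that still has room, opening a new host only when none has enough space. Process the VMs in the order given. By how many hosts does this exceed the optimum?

First-Fit: [34,11,15] [60] [45,12] [17,22,11] [53] [54] [18] → 7 hosts.
Total size 352 vCPU; any packing needs at least ⌈352/64⌉ = 6 hosts.
An optimal packing achieves that bound: [60] [54] [53,11] [45,18] [34,22] [17,15,12,11] → 6 hosts.
Excess: 7 − 6 = 1.

1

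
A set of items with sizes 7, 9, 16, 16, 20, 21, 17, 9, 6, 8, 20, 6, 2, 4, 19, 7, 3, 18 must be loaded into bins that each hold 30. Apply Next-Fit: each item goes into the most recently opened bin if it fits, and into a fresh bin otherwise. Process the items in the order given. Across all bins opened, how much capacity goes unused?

92

7 → bin 1 (remaining 23)
9 → bin 1 (remaining 14)
16 → bin 2 (remaining 14)
16 → bin 3 (remaining 14)
20 → bin 4 (remaining 10)
21 → bin 5 (remaining 9)
17 → bin 6 (remaining 13)
9 → bin 6 (remaining 4)
6 → bin 7 (remaining 24)
8 → bin 7 (remaining 16)
20 → bin 8 (remaining 10)
6 → bin 8 (remaining 4)
2 → bin 8 (remaining 2)
4 → bin 9 (remaining 26)
19 → bin 9 (remaining 7)
7 → bin 9 (remaining 0)
3 → bin 10 (remaining 27)
18 → bin 10 (remaining 9)
10 bins × 30 = 300; used 208; unused 92.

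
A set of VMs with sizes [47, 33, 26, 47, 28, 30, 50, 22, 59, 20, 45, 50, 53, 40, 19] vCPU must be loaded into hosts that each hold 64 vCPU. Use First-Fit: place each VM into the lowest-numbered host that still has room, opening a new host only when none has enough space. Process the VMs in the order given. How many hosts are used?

47 vCPU → host 1 (remaining 17 vCPU)
33 vCPU → host 2 (remaining 31 vCPU)
26 vCPU → host 2 (remaining 5 vCPU)
47 vCPU → host 3 (remaining 17 vCPU)
28 vCPU → host 4 (remaining 36 vCPU)
30 vCPU → host 4 (remaining 6 vCPU)
50 vCPU → host 5 (remaining 14 vCPU)
22 vCPU → host 6 (remaining 42 vCPU)
59 vCPU → host 7 (remaining 5 vCPU)
20 vCPU → host 6 (remaining 22 vCPU)
45 vCPU → host 8 (remaining 19 vCPU)
50 vCPU → host 9 (remaining 14 vCPU)
53 vCPU → host 10 (remaining 11 vCPU)
40 vCPU → host 11 (remaining 24 vCPU)
19 vCPU → host 6 (remaining 3 vCPU)
Final hosts: [47] [33,26] [47] [28,30] [50] [22,20,19] [59] [45] [50] [53] [40].

11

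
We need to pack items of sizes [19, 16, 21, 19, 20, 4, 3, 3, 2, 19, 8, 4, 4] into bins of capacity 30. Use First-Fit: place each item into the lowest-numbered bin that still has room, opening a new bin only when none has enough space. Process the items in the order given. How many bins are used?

bin 1: place 19, 11 left
bin 2: place 16, 14 left
bin 3: place 21, 9 left
bin 4: place 19, 11 left
bin 5: place 20, 10 left
bin 1: place 4, 7 left
bin 1: place 3, 4 left
bin 1: place 3, 1 left
bin 2: place 2, 12 left
bin 6: place 19, 11 left
bin 2: place 8, 4 left
bin 2: place 4, 0 left
bin 3: place 4, 5 left
Final bins: [19,4,3,3] [16,2,8,4] [21,4] [19] [20] [19].

6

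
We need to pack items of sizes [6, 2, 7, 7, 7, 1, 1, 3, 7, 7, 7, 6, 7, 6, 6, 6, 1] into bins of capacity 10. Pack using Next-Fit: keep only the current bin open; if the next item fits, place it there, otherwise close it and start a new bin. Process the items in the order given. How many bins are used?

12

Put 6 in bin 1; 4 remain.
Put 2 in bin 1; 2 remain.
Put 7 in bin 2; 3 remain.
Put 7 in bin 3; 3 remain.
Put 7 in bin 4; 3 remain.
Put 1 in bin 4; 2 remain.
Put 1 in bin 4; 1 remain.
Put 3 in bin 5; 7 remain.
Put 7 in bin 5; 0 remain.
Put 7 in bin 6; 3 remain.
Put 7 in bin 7; 3 remain.
Put 6 in bin 8; 4 remain.
Put 7 in bin 9; 3 remain.
Put 6 in bin 10; 4 remain.
Put 6 in bin 11; 4 remain.
Put 6 in bin 12; 4 remain.
Put 1 in bin 12; 3 remain.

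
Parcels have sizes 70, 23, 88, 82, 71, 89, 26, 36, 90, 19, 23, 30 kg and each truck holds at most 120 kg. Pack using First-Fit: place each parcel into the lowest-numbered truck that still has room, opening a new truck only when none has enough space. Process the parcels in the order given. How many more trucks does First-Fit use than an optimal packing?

First-Fit: [70,23,26] [88,19] [82,36] [71,23] [89,30] [90] → 6 trucks.
Total size 647 kg; any packing needs at least ⌈647/120⌉ = 6 trucks.
So 6 is already optimal.

0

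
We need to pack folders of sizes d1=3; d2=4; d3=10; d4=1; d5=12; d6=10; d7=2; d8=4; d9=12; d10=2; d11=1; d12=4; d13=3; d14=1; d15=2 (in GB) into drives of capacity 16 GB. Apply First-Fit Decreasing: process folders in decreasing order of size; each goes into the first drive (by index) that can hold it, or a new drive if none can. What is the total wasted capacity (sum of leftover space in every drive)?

Sorted descending: 12, 12, 10, 10, 4, 4, 4, 3, 3, 2, 2, 2, 1, 1, 1.
12 GB → drive 1 (remaining 4 GB)
12 GB → drive 2 (remaining 4 GB)
10 GB → drive 3 (remaining 6 GB)
10 GB → drive 4 (remaining 6 GB)
4 GB → drive 1 (remaining 0 GB)
4 GB → drive 2 (remaining 0 GB)
4 GB → drive 3 (remaining 2 GB)
3 GB → drive 4 (remaining 3 GB)
3 GB → drive 4 (remaining 0 GB)
2 GB → drive 3 (remaining 0 GB)
2 GB → drive 5 (remaining 14 GB)
2 GB → drive 5 (remaining 12 GB)
1 GB → drive 5 (remaining 11 GB)
1 GB → drive 5 (remaining 10 GB)
1 GB → drive 5 (remaining 9 GB)
5 drives × 16 GB = 80 GB; used 71 GB; unused 9 GB.

9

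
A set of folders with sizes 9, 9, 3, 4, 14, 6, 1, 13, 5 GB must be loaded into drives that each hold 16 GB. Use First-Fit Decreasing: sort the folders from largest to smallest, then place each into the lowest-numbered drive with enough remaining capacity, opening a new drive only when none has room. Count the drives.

5

Sorted descending: 14, 13, 9, 9, 6, 5, 4, 3, 1.
drive 1: place 14 GB, 2 GB left
drive 2: place 13 GB, 3 GB left
drive 3: place 9 GB, 7 GB left
drive 4: place 9 GB, 7 GB left
drive 3: place 6 GB, 1 GB left
drive 4: place 5 GB, 2 GB left
drive 5: place 4 GB, 12 GB left
drive 2: place 3 GB, 0 GB left
drive 1: place 1 GB, 1 GB left
Final drives: [14,1] [13,3] [9,6] [9,5] [4].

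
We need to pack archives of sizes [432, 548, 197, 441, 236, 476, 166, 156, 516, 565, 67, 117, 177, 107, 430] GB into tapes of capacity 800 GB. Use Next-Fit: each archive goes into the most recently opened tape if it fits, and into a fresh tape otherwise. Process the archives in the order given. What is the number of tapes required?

432 GB → tape 1 (remaining 368 GB)
548 GB → tape 2 (remaining 252 GB)
197 GB → tape 2 (remaining 55 GB)
441 GB → tape 3 (remaining 359 GB)
236 GB → tape 3 (remaining 123 GB)
476 GB → tape 4 (remaining 324 GB)
166 GB → tape 4 (remaining 158 GB)
156 GB → tape 4 (remaining 2 GB)
516 GB → tape 5 (remaining 284 GB)
565 GB → tape 6 (remaining 235 GB)
67 GB → tape 6 (remaining 168 GB)
117 GB → tape 6 (remaining 51 GB)
177 GB → tape 7 (remaining 623 GB)
107 GB → tape 7 (remaining 516 GB)
430 GB → tape 7 (remaining 86 GB)
Final tapes: [432] [548,197] [441,236] [476,166,156] [516] [565,67,117] [177,107,430].

7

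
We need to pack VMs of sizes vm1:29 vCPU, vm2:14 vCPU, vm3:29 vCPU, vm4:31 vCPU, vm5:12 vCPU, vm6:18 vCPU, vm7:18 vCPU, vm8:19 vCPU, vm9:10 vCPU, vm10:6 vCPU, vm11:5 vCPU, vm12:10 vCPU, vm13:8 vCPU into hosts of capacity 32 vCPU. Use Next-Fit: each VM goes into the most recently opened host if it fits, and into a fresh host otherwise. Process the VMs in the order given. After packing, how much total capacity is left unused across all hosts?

47

host 1: place vm1 (29 vCPU), 3 vCPU left
host 2: place vm2 (14 vCPU), 18 vCPU left
host 3: place vm3 (29 vCPU), 3 vCPU left
host 4: place vm4 (31 vCPU), 1 vCPU left
host 5: place vm5 (12 vCPU), 20 vCPU left
host 5: place vm6 (18 vCPU), 2 vCPU left
host 6: place vm7 (18 vCPU), 14 vCPU left
host 7: place vm8 (19 vCPU), 13 vCPU left
host 7: place vm9 (10 vCPU), 3 vCPU left
host 8: place vm10 (6 vCPU), 26 vCPU left
host 8: place vm11 (5 vCPU), 21 vCPU left
host 8: place vm12 (10 vCPU), 11 vCPU left
host 8: place vm13 (8 vCPU), 3 vCPU left
8 hosts × 32 vCPU = 256 vCPU; used 209 vCPU; unused 47 vCPU.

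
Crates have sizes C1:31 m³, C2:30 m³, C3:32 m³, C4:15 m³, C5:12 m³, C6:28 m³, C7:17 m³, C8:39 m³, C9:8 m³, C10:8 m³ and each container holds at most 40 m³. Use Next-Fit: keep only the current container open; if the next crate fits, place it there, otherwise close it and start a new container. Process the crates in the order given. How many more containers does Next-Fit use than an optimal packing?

Next-Fit: [31] [30] [32] [15,12] [28] [17] [39] [8,8] → 8 containers.
Total size 220 m³; any packing needs at least ⌈220/40⌉ = 6 containers.
An optimal packing achieves that bound: [39] [32,8] [31,8] [30] [28,12] [17,15] → 6 containers.
Excess: 8 − 6 = 2.

2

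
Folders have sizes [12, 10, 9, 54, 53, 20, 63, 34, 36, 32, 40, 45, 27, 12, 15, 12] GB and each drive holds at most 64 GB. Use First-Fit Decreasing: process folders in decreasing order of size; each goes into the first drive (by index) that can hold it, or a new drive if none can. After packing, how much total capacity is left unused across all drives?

Sorted descending: 63, 54, 53, 45, 40, 36, 34, 32, 27, 20, 15, 12, 12, 12, 10, 9.
Put 63 GB in drive 1; 1 GB remain.
Put 54 GB in drive 2; 10 GB remain.
Put 53 GB in drive 3; 11 GB remain.
Put 45 GB in drive 4; 19 GB remain.
Put 40 GB in drive 5; 24 GB remain.
Put 36 GB in drive 6; 28 GB remain.
Put 34 GB in drive 7; 30 GB remain.
Put 32 GB in drive 8; 32 GB remain.
Put 27 GB in drive 6; 1 GB remain.
Put 20 GB in drive 5; 4 GB remain.
Put 15 GB in drive 4; 4 GB remain.
Put 12 GB in drive 7; 18 GB remain.
Put 12 GB in drive 7; 6 GB remain.
Put 12 GB in drive 8; 20 GB remain.
Put 10 GB in drive 2; 0 GB remain.
Put 9 GB in drive 3; 2 GB remain.
8 drives × 64 GB = 512 GB; used 474 GB; unused 38 GB.

38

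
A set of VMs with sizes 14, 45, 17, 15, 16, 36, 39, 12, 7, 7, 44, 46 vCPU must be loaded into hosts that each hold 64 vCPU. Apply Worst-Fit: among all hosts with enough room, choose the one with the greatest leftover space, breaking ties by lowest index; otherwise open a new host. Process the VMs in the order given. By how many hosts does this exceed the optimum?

Worst-Fit: [14,45] [17,15,16] [36,12] [39,7,7] [44] [46] → 6 hosts.
Total size 298 vCPU; any packing needs at least ⌈298/64⌉ = 5 hosts.
An optimal packing achieves that bound: [46,17] [45,16] [44,15] [39,14,7] [36,12,7] → 5 hosts.
Excess: 6 − 5 = 1.

1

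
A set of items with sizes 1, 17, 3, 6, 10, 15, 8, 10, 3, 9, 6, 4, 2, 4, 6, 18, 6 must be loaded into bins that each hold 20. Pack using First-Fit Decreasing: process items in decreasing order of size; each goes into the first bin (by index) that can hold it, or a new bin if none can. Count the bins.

Sorted descending: 18, 17, 15, 10, 10, 9, 8, 6, 6, 6, 6, 4, 4, 3, 3, 2, 1.
Put 18 in bin 1; 2 remain.
Put 17 in bin 2; 3 remain.
Put 15 in bin 3; 5 remain.
Put 10 in bin 4; 10 remain.
Put 10 in bin 4; 0 remain.
Put 9 in bin 5; 11 remain.
Put 8 in bin 5; 3 remain.
Put 6 in bin 6; 14 remain.
Put 6 in bin 6; 8 remain.
Put 6 in bin 6; 2 remain.
Put 6 in bin 7; 14 remain.
Put 4 in bin 3; 1 remain.
Put 4 in bin 7; 10 remain.
Put 3 in bin 2; 0 remain.
Put 3 in bin 5; 0 remain.
Put 2 in bin 1; 0 remain.
Put 1 in bin 3; 0 remain.

7 bins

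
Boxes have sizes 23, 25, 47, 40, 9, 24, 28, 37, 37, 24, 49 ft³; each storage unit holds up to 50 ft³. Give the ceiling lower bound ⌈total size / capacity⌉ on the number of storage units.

Total size = 23 + 25 + 47 + 40 + 9 + 24 + 28 + 37 + 37 + 24 + 49 = 343 ft³.
⌈343 / 50⌉ = 7.

7 storage units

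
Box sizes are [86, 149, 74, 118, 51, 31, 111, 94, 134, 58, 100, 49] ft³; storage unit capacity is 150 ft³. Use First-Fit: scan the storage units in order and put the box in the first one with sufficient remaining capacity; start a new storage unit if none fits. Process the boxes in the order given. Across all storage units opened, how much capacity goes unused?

Put 86 ft³ in storage unit 1; 64 ft³ remain.
Put 149 ft³ in storage unit 2; 1 ft³ remain.
Put 74 ft³ in storage unit 3; 76 ft³ remain.
Put 118 ft³ in storage unit 4; 32 ft³ remain.
Put 51 ft³ in storage unit 1; 13 ft³ remain.
Put 31 ft³ in storage unit 3; 45 ft³ remain.
Put 111 ft³ in storage unit 5; 39 ft³ remain.
Put 94 ft³ in storage unit 6; 56 ft³ remain.
Put 134 ft³ in storage unit 7; 16 ft³ remain.
Put 58 ft³ in storage unit 8; 92 ft³ remain.
Put 100 ft³ in storage unit 9; 50 ft³ remain.
Put 49 ft³ in storage unit 6; 7 ft³ remain.
9 storage units × 150 ft³ = 1350 ft³; used 1055 ft³; unused 295 ft³.

295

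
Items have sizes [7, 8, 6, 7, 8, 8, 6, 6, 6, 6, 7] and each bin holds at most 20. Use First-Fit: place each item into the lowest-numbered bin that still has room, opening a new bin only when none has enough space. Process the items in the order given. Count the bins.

Put 7 in bin 1; 13 remain.
Put 8 in bin 1; 5 remain.
Put 6 in bin 2; 14 remain.
Put 7 in bin 2; 7 remain.
Put 8 in bin 3; 12 remain.
Put 8 in bin 3; 4 remain.
Put 6 in bin 2; 1 remain.
Put 6 in bin 4; 14 remain.
Put 6 in bin 4; 8 remain.
Put 6 in bin 4; 2 remain.
Put 7 in bin 5; 13 remain.

5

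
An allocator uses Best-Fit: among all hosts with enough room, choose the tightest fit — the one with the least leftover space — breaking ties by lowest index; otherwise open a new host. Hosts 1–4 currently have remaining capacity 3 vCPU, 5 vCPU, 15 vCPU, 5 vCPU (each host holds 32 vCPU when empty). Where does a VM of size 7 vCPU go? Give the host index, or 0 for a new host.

Hosts with room: host 3 (15 vCPU).
Tightest fit is host 3 with 15 vCPU free.

3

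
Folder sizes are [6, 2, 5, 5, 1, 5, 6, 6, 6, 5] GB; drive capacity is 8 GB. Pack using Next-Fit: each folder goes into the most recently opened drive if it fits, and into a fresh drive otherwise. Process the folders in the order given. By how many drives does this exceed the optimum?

0

Next-Fit: [6,2] [5] [5,1] [5] [6] [6] [6] [5] → 8 drives.
8 folders exceed 4 GB (half the capacity), and no two of those can share a drive, so at least 8 drives are needed.
So 8 is already optimal.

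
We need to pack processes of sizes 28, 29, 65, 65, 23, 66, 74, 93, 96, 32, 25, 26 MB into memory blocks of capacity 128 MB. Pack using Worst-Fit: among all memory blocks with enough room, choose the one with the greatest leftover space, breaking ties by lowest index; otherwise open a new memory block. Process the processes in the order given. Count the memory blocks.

6

28 MB → memory block 1 (remaining 100 MB)
29 MB → memory block 1 (remaining 71 MB)
65 MB → memory block 1 (remaining 6 MB)
65 MB → memory block 2 (remaining 63 MB)
23 MB → memory block 2 (remaining 40 MB)
66 MB → memory block 3 (remaining 62 MB)
74 MB → memory block 4 (remaining 54 MB)
93 MB → memory block 5 (remaining 35 MB)
96 MB → memory block 6 (remaining 32 MB)
32 MB → memory block 3 (remaining 30 MB)
25 MB → memory block 4 (remaining 29 MB)
26 MB → memory block 2 (remaining 14 MB)
Final memory blocks: [28,29,65] [65,23,26] [66,32] [74,25] [93] [96].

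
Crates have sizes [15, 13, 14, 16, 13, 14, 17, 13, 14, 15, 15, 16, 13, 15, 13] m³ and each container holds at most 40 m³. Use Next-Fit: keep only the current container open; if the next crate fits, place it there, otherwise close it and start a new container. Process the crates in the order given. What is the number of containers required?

container 1: place 15 m³, 25 m³ left
container 1: place 13 m³, 12 m³ left
container 2: place 14 m³, 26 m³ left
container 2: place 16 m³, 10 m³ left
container 3: place 13 m³, 27 m³ left
container 3: place 14 m³, 13 m³ left
container 4: place 17 m³, 23 m³ left
container 4: place 13 m³, 10 m³ left
container 5: place 14 m³, 26 m³ left
container 5: place 15 m³, 11 m³ left
container 6: place 15 m³, 25 m³ left
container 6: place 16 m³, 9 m³ left
container 7: place 13 m³, 27 m³ left
container 7: place 15 m³, 12 m³ left
container 8: place 13 m³, 27 m³ left
Final containers: [15,13] [14,16] [13,14] [17,13] [14,15] [15,16] [13,15] [13].

8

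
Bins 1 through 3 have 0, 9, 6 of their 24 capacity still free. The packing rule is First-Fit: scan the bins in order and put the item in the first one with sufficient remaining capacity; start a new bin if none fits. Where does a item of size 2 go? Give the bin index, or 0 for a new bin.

2

Bins with room: bin 2 (9), bin 3 (6).
The first with room is bin 2.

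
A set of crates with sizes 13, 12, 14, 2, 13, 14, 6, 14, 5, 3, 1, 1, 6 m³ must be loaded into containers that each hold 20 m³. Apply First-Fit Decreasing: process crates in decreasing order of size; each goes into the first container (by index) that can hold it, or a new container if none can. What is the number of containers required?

Sorted descending: 14, 14, 14, 13, 13, 12, 6, 6, 5, 3, 2, 1, 1.
container 1: place 14 m³, 6 m³ left
container 2: place 14 m³, 6 m³ left
container 3: place 14 m³, 6 m³ left
container 4: place 13 m³, 7 m³ left
container 5: place 13 m³, 7 m³ left
container 6: place 12 m³, 8 m³ left
container 1: place 6 m³, 0 m³ left
container 2: place 6 m³, 0 m³ left
container 3: place 5 m³, 1 m³ left
container 4: place 3 m³, 4 m³ left
container 4: place 2 m³, 2 m³ left
container 3: place 1 m³, 0 m³ left
container 4: place 1 m³, 1 m³ left

6 containers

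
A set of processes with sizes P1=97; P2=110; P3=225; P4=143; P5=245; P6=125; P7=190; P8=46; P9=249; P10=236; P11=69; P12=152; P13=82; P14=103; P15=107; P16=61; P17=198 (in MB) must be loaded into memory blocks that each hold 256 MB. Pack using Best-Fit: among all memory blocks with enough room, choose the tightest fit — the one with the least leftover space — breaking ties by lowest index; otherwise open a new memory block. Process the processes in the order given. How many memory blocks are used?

Put P1 (97 MB) in memory block 1; 159 MB remain.
Put P2 (110 MB) in memory block 1; 49 MB remain.
Put P3 (225 MB) in memory block 2; 31 MB remain.
Put P4 (143 MB) in memory block 3; 113 MB remain.
Put P5 (245 MB) in memory block 4; 11 MB remain.
Put P6 (125 MB) in memory block 5; 131 MB remain.
Put P7 (190 MB) in memory block 6; 66 MB remain.
Put P8 (46 MB) in memory block 1; 3 MB remain.
Put P9 (249 MB) in memory block 7; 7 MB remain.
Put P10 (236 MB) in memory block 8; 20 MB remain.
Put P11 (69 MB) in memory block 3; 44 MB remain.
Put P12 (152 MB) in memory block 9; 104 MB remain.
Put P13 (82 MB) in memory block 9; 22 MB remain.
Put P14 (103 MB) in memory block 5; 28 MB remain.
Put P15 (107 MB) in memory block 10; 149 MB remain.
Put P16 (61 MB) in memory block 6; 5 MB remain.
Put P17 (198 MB) in memory block 11; 58 MB remain.
Final memory blocks: [97,110,46] [225] [143,69] [245] [125,103] [190,61] [249] [236] [152,82] [107] [198].

11 memory blocks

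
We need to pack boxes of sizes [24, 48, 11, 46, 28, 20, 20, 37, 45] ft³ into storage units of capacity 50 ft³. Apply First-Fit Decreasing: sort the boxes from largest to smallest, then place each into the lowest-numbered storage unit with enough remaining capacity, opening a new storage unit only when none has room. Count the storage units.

6 storage units

Sorted descending: 48, 46, 45, 37, 28, 24, 20, 20, 11.
storage unit 1: place 48 ft³, 2 ft³ left
storage unit 2: place 46 ft³, 4 ft³ left
storage unit 3: place 45 ft³, 5 ft³ left
storage unit 4: place 37 ft³, 13 ft³ left
storage unit 5: place 28 ft³, 22 ft³ left
storage unit 6: place 24 ft³, 26 ft³ left
storage unit 5: place 20 ft³, 2 ft³ left
storage unit 6: place 20 ft³, 6 ft³ left
storage unit 4: place 11 ft³, 2 ft³ left
Final storage units: [48] [46] [45] [37,11] [28,20] [24,20].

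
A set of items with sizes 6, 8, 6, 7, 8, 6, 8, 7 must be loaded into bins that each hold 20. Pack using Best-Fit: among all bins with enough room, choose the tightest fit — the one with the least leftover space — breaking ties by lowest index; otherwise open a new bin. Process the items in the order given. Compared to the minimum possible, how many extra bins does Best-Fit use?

1

Best-Fit: [6,8,6] [7,8] [6,8] [7] → 4 bins.
Total size 56; any packing needs at least ⌈56/20⌉ = 3 bins.
An optimal packing achieves that bound: [8,8] [8,6,6] [7,7,6] → 3 bins.
Excess: 4 − 3 = 1.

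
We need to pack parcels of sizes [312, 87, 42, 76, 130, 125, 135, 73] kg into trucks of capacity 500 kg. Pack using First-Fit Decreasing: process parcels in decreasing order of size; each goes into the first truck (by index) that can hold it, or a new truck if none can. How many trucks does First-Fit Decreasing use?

Sorted descending: 312, 135, 130, 125, 87, 76, 73, 42.
truck 1: place 312 kg, 188 kg left
truck 1: place 135 kg, 53 kg left
truck 2: place 130 kg, 370 kg left
truck 2: place 125 kg, 245 kg left
truck 2: place 87 kg, 158 kg left
truck 2: place 76 kg, 82 kg left
truck 2: place 73 kg, 9 kg left
truck 1: place 42 kg, 11 kg left

2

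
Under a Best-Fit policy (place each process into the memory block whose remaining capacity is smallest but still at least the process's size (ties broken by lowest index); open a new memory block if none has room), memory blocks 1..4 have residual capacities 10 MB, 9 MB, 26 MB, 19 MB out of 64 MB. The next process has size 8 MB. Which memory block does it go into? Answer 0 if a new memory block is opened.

Memory blocks with room: memory block 1 (10 MB), memory block 2 (9 MB), memory block 3 (26 MB), memory block 4 (19 MB).
Tightest fit is memory block 2 with 9 MB free.

2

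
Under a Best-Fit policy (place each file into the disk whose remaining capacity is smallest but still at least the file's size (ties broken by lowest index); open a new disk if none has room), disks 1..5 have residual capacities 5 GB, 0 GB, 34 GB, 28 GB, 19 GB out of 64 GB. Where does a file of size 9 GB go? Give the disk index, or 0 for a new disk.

5

Disks with room: disk 3 (34 GB), disk 4 (28 GB), disk 5 (19 GB).
Tightest fit is disk 5 with 19 GB free.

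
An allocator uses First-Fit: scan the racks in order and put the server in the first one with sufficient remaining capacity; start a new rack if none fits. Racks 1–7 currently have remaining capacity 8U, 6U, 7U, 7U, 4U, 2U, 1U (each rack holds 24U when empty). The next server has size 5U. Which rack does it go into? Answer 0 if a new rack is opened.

Racks with room: rack 1 (8U), rack 2 (6U), rack 3 (7U), rack 4 (7U).
The first with room is rack 1.

1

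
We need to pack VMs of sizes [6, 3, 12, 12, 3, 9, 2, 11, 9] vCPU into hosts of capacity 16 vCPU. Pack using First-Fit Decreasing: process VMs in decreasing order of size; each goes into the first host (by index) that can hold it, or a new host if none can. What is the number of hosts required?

5 hosts

Sorted descending: 12, 12, 11, 9, 9, 6, 3, 3, 2.
Put 12 vCPU in host 1; 4 vCPU remain.
Put 12 vCPU in host 2; 4 vCPU remain.
Put 11 vCPU in host 3; 5 vCPU remain.
Put 9 vCPU in host 4; 7 vCPU remain.
Put 9 vCPU in host 5; 7 vCPU remain.
Put 6 vCPU in host 4; 1 vCPU remain.
Put 3 vCPU in host 1; 1 vCPU remain.
Put 3 vCPU in host 2; 1 vCPU remain.
Put 2 vCPU in host 3; 3 vCPU remain.
Final hosts: [12,3] [12,3] [11,2] [9,6] [9].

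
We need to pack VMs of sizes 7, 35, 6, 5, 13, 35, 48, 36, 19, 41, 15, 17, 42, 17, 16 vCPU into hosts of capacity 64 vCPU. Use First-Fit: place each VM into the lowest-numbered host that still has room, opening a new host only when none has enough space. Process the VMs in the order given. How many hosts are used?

6

7 vCPU → host 1 (remaining 57 vCPU)
35 vCPU → host 1 (remaining 22 vCPU)
6 vCPU → host 1 (remaining 16 vCPU)
5 vCPU → host 1 (remaining 11 vCPU)
13 vCPU → host 2 (remaining 51 vCPU)
35 vCPU → host 2 (remaining 16 vCPU)
48 vCPU → host 3 (remaining 16 vCPU)
36 vCPU → host 4 (remaining 28 vCPU)
19 vCPU → host 4 (remaining 9 vCPU)
41 vCPU → host 5 (remaining 23 vCPU)
15 vCPU → host 2 (remaining 1 vCPU)
17 vCPU → host 5 (remaining 6 vCPU)
42 vCPU → host 6 (remaining 22 vCPU)
17 vCPU → host 6 (remaining 5 vCPU)
16 vCPU → host 3 (remaining 0 vCPU)
Final hosts: [7,35,6,5] [13,35,15] [48,16] [36,19] [41,17] [42,17].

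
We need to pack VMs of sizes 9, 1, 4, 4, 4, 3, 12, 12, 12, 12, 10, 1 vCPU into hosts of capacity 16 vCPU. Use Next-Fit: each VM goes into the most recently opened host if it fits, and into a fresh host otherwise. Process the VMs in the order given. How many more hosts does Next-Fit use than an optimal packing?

1

Next-Fit: [9,1,4] [4,4,3] [12] [12] [12] [12] [10,1] → 7 hosts.
Total size 84 vCPU; any packing needs at least ⌈84/16⌉ = 6 hosts.
An optimal packing achieves that bound: [12,4] [12,4] [12,4] [12,3,1] [10,1] [9] → 6 hosts.
Excess: 7 − 6 = 1.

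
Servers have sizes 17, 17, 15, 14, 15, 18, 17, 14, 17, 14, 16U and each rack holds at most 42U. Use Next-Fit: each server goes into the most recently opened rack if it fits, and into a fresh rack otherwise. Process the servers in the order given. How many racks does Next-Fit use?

6 racks

17U → rack 1 (remaining 25U)
17U → rack 1 (remaining 8U)
15U → rack 2 (remaining 27U)
14U → rack 2 (remaining 13U)
15U → rack 3 (remaining 27U)
18U → rack 3 (remaining 9U)
17U → rack 4 (remaining 25U)
14U → rack 4 (remaining 11U)
17U → rack 5 (remaining 25U)
14U → rack 5 (remaining 11U)
16U → rack 6 (remaining 26U)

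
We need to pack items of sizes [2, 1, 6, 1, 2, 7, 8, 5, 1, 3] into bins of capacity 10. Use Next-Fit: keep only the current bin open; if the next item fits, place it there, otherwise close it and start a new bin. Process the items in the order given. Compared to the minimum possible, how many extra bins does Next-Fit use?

0

Next-Fit: [2,1,6,1] [2,7] [8] [5,1,3] → 4 bins.
Total size 36; any packing needs at least ⌈36/10⌉ = 4 bins.
So 4 is already optimal.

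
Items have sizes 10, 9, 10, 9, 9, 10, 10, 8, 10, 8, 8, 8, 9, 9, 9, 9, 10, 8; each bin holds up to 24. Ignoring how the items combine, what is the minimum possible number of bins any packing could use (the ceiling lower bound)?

Total size = 10 + 9 + 10 + 9 + 9 + 10 + 10 + 8 + 10 + 8 + 8 + 8 + 9 + 9 + 9 + 9 + 10 + 8 = 163.
⌈163 / 24⌉ = 7.

7 bins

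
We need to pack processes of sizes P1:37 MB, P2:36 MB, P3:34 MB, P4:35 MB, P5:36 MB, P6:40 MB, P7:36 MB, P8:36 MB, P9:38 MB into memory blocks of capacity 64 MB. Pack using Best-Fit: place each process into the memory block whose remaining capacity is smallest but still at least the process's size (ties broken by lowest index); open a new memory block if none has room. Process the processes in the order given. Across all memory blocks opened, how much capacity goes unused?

Put P1 (37 MB) in memory block 1; 27 MB remain.
Put P2 (36 MB) in memory block 2; 28 MB remain.
Put P3 (34 MB) in memory block 3; 30 MB remain.
Put P4 (35 MB) in memory block 4; 29 MB remain.
Put P5 (36 MB) in memory block 5; 28 MB remain.
Put P6 (40 MB) in memory block 6; 24 MB remain.
Put P7 (36 MB) in memory block 7; 28 MB remain.
Put P8 (36 MB) in memory block 8; 28 MB remain.
Put P9 (38 MB) in memory block 9; 26 MB remain.
9 memory blocks × 64 MB = 576 MB; used 328 MB; unused 248 MB.

248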